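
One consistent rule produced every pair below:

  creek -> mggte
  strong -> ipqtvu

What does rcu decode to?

sap

Two steps: reverse the string, then apply a Caesar shift of +2.
Undoing it on rcu: shift back: r−2=p, c−2=a, u−2=s → pas; then reverse → sap.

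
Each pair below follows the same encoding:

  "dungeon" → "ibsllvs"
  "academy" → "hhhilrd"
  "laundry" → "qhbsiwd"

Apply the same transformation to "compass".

hvruhxx

The rule splits by letter class: vowels +7, consonants +5.
For compass: c(cons)+5=h, o(vowel)+7=v, m(cons)+5=r, p(cons)+5=u, a(vowel)+7=h, s(cons)+5=x, s(cons)+5=x.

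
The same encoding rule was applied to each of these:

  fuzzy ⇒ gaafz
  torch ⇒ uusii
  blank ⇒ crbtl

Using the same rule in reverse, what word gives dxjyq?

crisp

A repeating key of period 2 is used — shifts +1, +6 over and over.
Decoding dxjyq: d−1=c, x−6=r, j−1=i, y−6=s, q−1=p.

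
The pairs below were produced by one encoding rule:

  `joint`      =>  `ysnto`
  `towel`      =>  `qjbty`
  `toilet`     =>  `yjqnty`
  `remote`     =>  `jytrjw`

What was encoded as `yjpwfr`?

market

The output letters match the input read backwards, each shifted +5: joint reversed is tnioj. The word is reversed, then every letter is shifted forward by 5.
Reversing it on yjpwfr: shift back: y−5=t, j−5=e, p−5=k, w−5=r, f−5=a, r−5=m → tekram; then reverse → market.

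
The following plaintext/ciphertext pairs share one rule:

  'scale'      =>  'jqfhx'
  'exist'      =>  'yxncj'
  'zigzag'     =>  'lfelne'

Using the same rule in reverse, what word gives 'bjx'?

sew

The word is reversed, then every letter is shifted forward by 5.
Decoding bjx: shift back: b−5=w, j−5=e, x−5=s → wes; then reverse → sew.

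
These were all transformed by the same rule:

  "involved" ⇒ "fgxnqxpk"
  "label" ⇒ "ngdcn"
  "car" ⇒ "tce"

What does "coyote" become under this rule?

gvqaqe

The output letters match the input read backwards, each shifted +2: involved reversed is devlovni. Read the word backwards and shift each letter +2.
For coyote: reverse → etoyoc; then shift: e+2=g, t+2=v, o+2=q, y+2=a, o+2=q, c+2=e.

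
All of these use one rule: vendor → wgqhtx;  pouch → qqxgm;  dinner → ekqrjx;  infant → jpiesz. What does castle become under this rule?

The shift increases by 1 at each position, starting from +1: 1, 2, 3, ….
On castle: c+1=d, a+2=c, s+3=v, t+4=x, l+5=q, e+6=k.

dcvxqk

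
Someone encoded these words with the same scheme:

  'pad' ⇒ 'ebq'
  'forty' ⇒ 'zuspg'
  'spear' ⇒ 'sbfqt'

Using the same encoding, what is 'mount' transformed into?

uovpn

Read the word backwards and shift each letter +1.
For mount: reverse → tnuom; then shift: t+1=u, n+1=o, u+1=v, o+1=p, m+1=n.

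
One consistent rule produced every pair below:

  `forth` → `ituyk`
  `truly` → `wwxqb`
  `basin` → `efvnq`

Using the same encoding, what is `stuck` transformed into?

vyxhn

Shifts by position in forth: pos 0: f→i (+3), pos 1: o→t (+5), pos 2: r→u (+3), pos 3: t→y (+5) — repeating every 2. A repeating key of period 2 is used — shifts +3, +5 over and over.
On stuck: s+3=v, t+5=y, u+3=x, c+5=h, k+3=n.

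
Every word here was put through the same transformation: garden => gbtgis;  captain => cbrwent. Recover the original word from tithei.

Each letter shifts forward by its position index (0, 1, 2, …) — the shift grows by one for each successive letter.
Undoing it on tithei: t−0=t, i−1=h, t−2=r, h−3=e, e−4=a, i−5=d.

thread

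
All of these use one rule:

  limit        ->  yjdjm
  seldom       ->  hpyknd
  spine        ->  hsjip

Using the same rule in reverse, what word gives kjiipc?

l(11)→y(24) and i(8)→j(9) fit y≡5x+21 (mod 26); the inverse of 5 mod 26 is 21. Each letter's alphabet position (a=0..z=25) is mapped through 5·x+21 mod 26 — an affine cipher.
Undoing it on kjiipc: k(10)→21·(10−21)≡3=d; j(9)→21·(9−21)≡8=i; i(8)→21·(8−21)≡13=n; i(8)→21·(8−21)≡13=n; p(15)→21·(15−21)≡4=e; c(2)→21·(2−21)≡17=r (all mod 26).

dinner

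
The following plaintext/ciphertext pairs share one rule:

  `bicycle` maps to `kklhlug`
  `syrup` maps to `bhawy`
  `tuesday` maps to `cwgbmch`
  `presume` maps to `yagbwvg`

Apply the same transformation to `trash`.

cacbq

The shift depends on letter class: consonant b→k is +9, but vowel i→k is +2. Vowels shift forward by 2 and consonants shift forward by 9.
On trash: t(cons)+9=c, r(cons)+9=a, a(vowel)+2=c, s(cons)+9=b, h(cons)+9=q.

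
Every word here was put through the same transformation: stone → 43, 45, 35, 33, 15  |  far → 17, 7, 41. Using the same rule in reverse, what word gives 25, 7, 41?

s(#19)→43 and t(#20)→45: differences scale by 2, so n = 2·pos + 5. Each letter becomes 2×(its alphabet position, a=1..z=26) + 5.
Reversing it on 25, 7, 41: 25→(25−5)÷2=10=j, 7→(7−5)÷2=1=a, 41→(41−5)÷2=18=r.

jar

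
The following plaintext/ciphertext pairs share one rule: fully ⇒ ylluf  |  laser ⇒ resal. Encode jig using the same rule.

The output letters match the input read backwards: fully reversed is ylluf. The word is simply reversed.
Applying it to jig: reverse → gij.

gij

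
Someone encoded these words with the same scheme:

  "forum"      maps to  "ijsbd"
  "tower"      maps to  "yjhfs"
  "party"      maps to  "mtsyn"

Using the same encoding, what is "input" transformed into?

rgmby

Each letter's alphabet position (a=0..z=25) is mapped through 3·x+19 mod 26 — an affine cipher.
Applying it to input: i(8)→3·8+19≡17=r; n(13)→3·13+19≡6=g; p(15)→3·15+19≡12=m; u(20)→3·20+19≡1=b; t(19)→3·19+19≡24=y (all mod 26).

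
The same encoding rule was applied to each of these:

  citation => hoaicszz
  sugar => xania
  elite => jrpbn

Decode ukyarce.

persist

Letter i (0-indexed) is shifted by i+5, so successive shifts are 5, 6, 7, ….
Undoing it on ukyarce: u−5=p, k−6=e, y−7=r, a−8=s, r−9=i, c−10=s, e−11=t.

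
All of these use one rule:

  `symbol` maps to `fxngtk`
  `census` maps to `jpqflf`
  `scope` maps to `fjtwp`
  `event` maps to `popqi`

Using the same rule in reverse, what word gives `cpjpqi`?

Treating letters as 0–25, the rule is x ↦ 3x + 3 (mod 26).
Reversing it on cpjpqi: c(2)→9·(2−3)≡17=r; p(15)→9·(15−3)≡4=e; j(9)→9·(9−3)≡2=c; p(15)→9·(15−3)≡4=e; q(16)→9·(16−3)≡13=n; i(8)→9·(8−3)≡19=t (all mod 26).

recent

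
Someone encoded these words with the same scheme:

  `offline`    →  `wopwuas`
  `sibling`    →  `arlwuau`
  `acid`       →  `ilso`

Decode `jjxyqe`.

In offline: o→w is +8, f→o is +9, f→p is +10, l→w is +11 — the shift increases by 1 each position. Each letter shifts forward by (position + 8), i.e. 8, 9, 10, … — the shift grows by one for each successive letter.
Decoding jjxyqe: j−8=b, j−9=a, x−10=n, y−11=n, q−12=e, e−13=r.

banner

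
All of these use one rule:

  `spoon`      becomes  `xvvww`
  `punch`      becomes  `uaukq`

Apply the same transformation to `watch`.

In spoon: s→x is +5, p→v is +6, o→v is +7, o→w is +8 — the shift increases by 1 each position. Letter i (0-indexed) is shifted by i+5, so successive shifts are 5, 6, 7, ….
Applying it to watch: w+5=b, a+6=g, t+7=a, c+8=k, h+9=q.

bgakq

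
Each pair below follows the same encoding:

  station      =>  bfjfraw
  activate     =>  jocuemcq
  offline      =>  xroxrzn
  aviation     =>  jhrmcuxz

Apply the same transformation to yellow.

hquxxi

The shifts repeat in a cycle of length 2: positions 0,1,… shift by +9, +12, then the pattern repeats.
Applying it to yellow: y+9=h, e+12=q, l+9=u, l+12=x, o+9=x, w+12=i.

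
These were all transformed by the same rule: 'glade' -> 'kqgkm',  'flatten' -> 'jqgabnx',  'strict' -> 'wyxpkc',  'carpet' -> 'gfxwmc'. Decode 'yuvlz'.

upper

In glade: g→k is +4, l→q is +5, a→g is +6, d→k is +7 — the shift increases by 1 each position. The shift increases by 1 at each position, starting from +4: 4, 5, 6, ….
Decoding yuvlz: y−4=u, u−5=p, v−6=p, l−7=e, z−8=r.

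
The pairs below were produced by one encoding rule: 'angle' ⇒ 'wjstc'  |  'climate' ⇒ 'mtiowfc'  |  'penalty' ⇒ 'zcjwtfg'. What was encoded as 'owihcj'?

a(0)→w(22) and n(13)→j(9) fit y≡21x+22 (mod 26); the inverse of 21 mod 26 is 5. Each letter's alphabet position (a=0..z=25) is mapped through 21·x+22 mod 26 — an affine cipher.
Reversing it on owihcj: o(14)→5·(14−22)≡12=m; w(22)→5·(22−22)≡0=a; i(8)→5·(8−22)≡8=i; h(7)→5·(7−22)≡3=d; c(2)→5·(2−22)≡4=e; j(9)→5·(9−22)≡13=n (all mod 26).

maiden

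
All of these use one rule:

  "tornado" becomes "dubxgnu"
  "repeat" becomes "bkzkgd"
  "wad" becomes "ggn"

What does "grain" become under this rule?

qbgox

Vowels shift forward by 6 and consonants shift forward by 10.
On grain: g(cons)+10=q, r(cons)+10=b, a(vowel)+6=g, i(vowel)+6=o, n(cons)+10=x.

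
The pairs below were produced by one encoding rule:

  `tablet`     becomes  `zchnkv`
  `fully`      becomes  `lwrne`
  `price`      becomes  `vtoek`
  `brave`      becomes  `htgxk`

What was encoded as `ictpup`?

cannon

Shifts by position in tablet: pos 0: t→z (+6), pos 1: a→c (+2), pos 2: b→h (+6), pos 3: l→n (+2) — repeating every 2. A repeating key of period 2 is used — shifts +6, +2 over and over.
Decoding ictpup: i−6=c, c−2=a, t−6=n, p−2=n, u−6=o, p−2=n.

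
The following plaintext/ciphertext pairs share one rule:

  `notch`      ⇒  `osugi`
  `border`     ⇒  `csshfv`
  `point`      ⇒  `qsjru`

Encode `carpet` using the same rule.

Shifts by position in notch: pos 0: n→o (+1), pos 1: o→s (+4), pos 2: t→u (+1), pos 3: c→g (+4) — repeating every 2. A repeating key of period 2 is used — shifts +1, +4 over and over.
Applying it to carpet: c+1=d, a+4=e, r+1=s, p+4=t, e+1=f, t+4=x.

destfx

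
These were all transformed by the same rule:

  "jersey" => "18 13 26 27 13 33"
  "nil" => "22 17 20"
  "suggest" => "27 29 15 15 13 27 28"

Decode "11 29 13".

j is letter #10 and maps to 18: an offset of 8. The number is (letter's place in the alphabet, a=1) + 8.
Reversing it on 11 29 13: 11→(11−8)÷1=3=c, 29→(29−8)÷1=21=u, 13→(13−8)÷1=5=e.

cue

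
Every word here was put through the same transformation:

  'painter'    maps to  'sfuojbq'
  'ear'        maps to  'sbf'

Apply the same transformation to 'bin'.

The word is reversed, then every letter is shifted forward by 1.
For bin: reverse → nib; then shift: n+1=o, i+1=j, b+1=c.

ojc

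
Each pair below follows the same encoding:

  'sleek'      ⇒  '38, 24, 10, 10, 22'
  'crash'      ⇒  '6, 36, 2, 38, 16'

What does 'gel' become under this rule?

14, 10, 24

s(#19)→38 and l(#12)→24: differences scale by 2, so n = 2·pos + 0. Each letter becomes 2×(its alphabet position, a=1..z=26).
For gel: g=7→14, e=5→10, l=12→24.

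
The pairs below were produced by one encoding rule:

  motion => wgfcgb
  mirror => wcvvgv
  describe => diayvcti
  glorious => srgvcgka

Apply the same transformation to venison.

pibcagb

m(12)→w(22) and o(14)→g(6) fit y≡5x+14 (mod 26); the inverse of 5 mod 26 is 21. Treating letters as 0–25, the rule is x ↦ 5x + 14 (mod 26).
For venison: v(21)→5·21+14≡15=p; e(4)→5·4+14≡8=i; n(13)→5·13+14≡1=b; i(8)→5·8+14≡2=c; s(18)→5·18+14≡0=a; o(14)→5·14+14≡6=g; n(13)→5·13+14≡1=b (all mod 26).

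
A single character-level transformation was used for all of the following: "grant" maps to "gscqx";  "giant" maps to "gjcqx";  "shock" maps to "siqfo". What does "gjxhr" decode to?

given

In grant: g→g is +0, r→s is +1, a→c is +2, n→q is +3 — the shift increases by 1 each position. Each letter shifts forward by its position index (0, 1, 2, …) — the shift grows by one for each successive letter.
Reversing it on gjxhr: g−0=g, j−1=i, x−2=v, h−3=e, r−4=n.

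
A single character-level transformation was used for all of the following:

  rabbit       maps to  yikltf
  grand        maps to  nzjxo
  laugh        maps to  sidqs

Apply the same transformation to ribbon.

Letter i (0-indexed) is shifted by i+7, so successive shifts are 7, 8, 9, ….
On ribbon: r+7=y, i+8=q, b+9=k, b+10=l, o+11=z, n+12=z.

yqklzz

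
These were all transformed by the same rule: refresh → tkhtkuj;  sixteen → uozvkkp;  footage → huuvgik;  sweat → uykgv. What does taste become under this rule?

The shift depends on letter class: consonant r→t is +2, but vowel e→k is +6. Vowels shift forward by 6 and consonants shift forward by 2.
Applying it to taste: t(cons)+2=v, a(vowel)+6=g, s(cons)+2=u, t(cons)+2=v, e(vowel)+6=k.

vguvk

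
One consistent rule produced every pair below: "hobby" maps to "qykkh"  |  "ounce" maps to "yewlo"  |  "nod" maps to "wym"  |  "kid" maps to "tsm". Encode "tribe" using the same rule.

Vowels shift forward by 10 and consonants shift forward by 9.
For tribe: t(cons)+9=c, r(cons)+9=a, i(vowel)+10=s, b(cons)+9=k, e(vowel)+10=o.

casko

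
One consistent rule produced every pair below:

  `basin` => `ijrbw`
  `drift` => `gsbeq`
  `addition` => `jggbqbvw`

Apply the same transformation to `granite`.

b(1)→i(8) and a(0)→j(9) fit y≡25x+9 (mod 26); the inverse of 25 mod 26 is 25. Each letter's alphabet position (a=0..z=25) is mapped through 25·x+9 mod 26 — an affine cipher.
For granite: g(6)→25·6+9≡3=d; r(17)→25·17+9≡18=s; a(0)→25·0+9≡9=j; n(13)→25·13+9≡22=w; i(8)→25·8+9≡1=b; t(19)→25·19+9≡16=q; e(4)→25·4+9≡5=f (all mod 26).

dsjwbqf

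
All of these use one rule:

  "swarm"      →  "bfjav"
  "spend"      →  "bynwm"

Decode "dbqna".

Every letter moves 9 places later in the alphabet, wrapping around z→a.
Decoding dbqna: d−9=u, b−9=s, q−9=h, n−9=e, a−9=r.

usher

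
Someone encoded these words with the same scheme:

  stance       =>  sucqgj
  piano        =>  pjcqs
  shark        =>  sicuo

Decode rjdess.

In stance: s→s is +0, t→u is +1, a→c is +2, n→q is +3 — the shift increases by 1 each position. Letter i (0-indexed) is shifted by i+0, so successive shifts are 0, 1, 2, ….
Undoing it on rjdess: r−0=r, j−1=i, d−2=b, e−3=b, s−4=o, s−5=n.

ribbon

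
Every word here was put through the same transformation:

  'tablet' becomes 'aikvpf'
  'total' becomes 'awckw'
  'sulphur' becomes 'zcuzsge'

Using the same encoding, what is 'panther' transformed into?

In tablet: t→a is +7, a→i is +8, b→k is +9, l→v is +10 — the shift increases by 1 each position. Letter i (0-indexed) is shifted by i+7, so successive shifts are 7, 8, 9, ….
On panther: p+7=w, a+8=i, n+9=w, t+10=d, h+11=s, e+12=q, r+13=e.

wiwdsqe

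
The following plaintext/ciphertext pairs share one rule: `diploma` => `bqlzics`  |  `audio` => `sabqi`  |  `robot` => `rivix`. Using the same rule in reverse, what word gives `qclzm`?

imply

d(3)→b(1) and i(8)→q(16) fit y≡3x+18 (mod 26); the inverse of 3 mod 26 is 9. Each letter's alphabet position (a=0..z=25) is mapped through 3·x+18 mod 26 — an affine cipher.
Undoing it on qclzm: q(16)→9·(16−18)≡8=i; c(2)→9·(2−18)≡12=m; l(11)→9·(11−18)≡15=p; z(25)→9·(25−18)≡11=l; m(12)→9·(12−18)≡24=y (all mod 26).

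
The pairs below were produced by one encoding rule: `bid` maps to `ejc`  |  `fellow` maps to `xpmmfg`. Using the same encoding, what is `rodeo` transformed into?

pfeps

Read the word backwards and shift each letter +1.
For rodeo: reverse → oedor; then shift: o+1=p, e+1=f, d+1=e, o+1=p, r+1=s.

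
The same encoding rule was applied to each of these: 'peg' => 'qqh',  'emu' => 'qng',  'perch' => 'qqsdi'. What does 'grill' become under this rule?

hsumm

The shift depends on letter class: consonant p→q is +1, but vowel e→q is +12. Vowels shift forward by 12 and consonants shift forward by 1.
On grill: g(cons)+1=h, r(cons)+1=s, i(vowel)+12=u, l(cons)+1=m, l(cons)+1=m.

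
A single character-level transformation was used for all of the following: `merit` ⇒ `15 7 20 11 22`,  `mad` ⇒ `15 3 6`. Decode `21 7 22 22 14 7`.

m is letter #13 and maps to 15: an offset of 2. The number is (letter's place in the alphabet, a=1) + 2.
Reversing it on 21 7 22 22 14 7: 21→(21−2)÷1=19=s, 7→(7−2)÷1=5=e, 22→(22−2)÷1=20=t, 22→(22−2)÷1=20=t, 14→(14−2)÷1=12=l, 7→(7−2)÷1=5=e.

settle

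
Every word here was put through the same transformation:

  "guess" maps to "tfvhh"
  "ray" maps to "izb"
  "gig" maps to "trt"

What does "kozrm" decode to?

This is the alphabet-reversal cipher (Atbash): a becomes z, b becomes y, etc.
Undoing it on kozrm: k↔p, o↔l, z↔a, r↔i, m↔n.

plain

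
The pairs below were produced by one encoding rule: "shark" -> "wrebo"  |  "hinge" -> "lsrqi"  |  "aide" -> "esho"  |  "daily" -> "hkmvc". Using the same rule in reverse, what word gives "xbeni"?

Shifts by position in shark: pos 0: s→w (+4), pos 1: h→r (+10), pos 2: a→e (+4), pos 3: r→b (+10) — repeating every 2. A repeating key of period 2 is used — shifts +4, +10 over and over.
Reversing it on xbeni: x−4=t, b−10=r, e−4=a, n−10=d, i−4=e.

trade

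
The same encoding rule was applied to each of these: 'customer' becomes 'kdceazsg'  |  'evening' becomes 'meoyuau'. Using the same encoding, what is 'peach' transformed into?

xnknt

In customer: c→k is +8, u→d is +9, s→c is +10, t→e is +11 — the shift increases by 1 each position. Letter i (0-indexed) is shifted by i+8, so successive shifts are 8, 9, 10, ….
On peach: p+8=x, e+9=n, a+10=k, c+11=n, h+12=t.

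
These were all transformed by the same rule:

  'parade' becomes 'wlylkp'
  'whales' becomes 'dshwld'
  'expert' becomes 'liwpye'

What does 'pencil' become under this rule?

wpunpw

Shifts by position in parade: pos 0: p→w (+7), pos 1: a→l (+11), pos 2: r→y (+7), pos 3: a→l (+11) — repeating every 2. It's a Vigenère-style cipher with numeric key [7,11]: position i shifts by key[i mod 2].
Applying it to pencil: p+7=w, e+11=p, n+7=u, c+11=n, i+7=p, l+11=w.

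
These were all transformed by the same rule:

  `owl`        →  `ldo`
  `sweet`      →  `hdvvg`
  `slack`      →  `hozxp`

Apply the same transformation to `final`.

urmzo

Each pair mirrors across the alphabet (o↔l, w↔d, l↔o): positions sum to 25. Letters are reflected about the middle of the alphabet (position → 25−position): Atbash.
On final: f↔u, i↔r, n↔m, a↔z, l↔o.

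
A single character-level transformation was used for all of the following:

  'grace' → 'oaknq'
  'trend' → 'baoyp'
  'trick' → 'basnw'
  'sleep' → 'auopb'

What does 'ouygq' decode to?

In grace: g→o is +8, r→a is +9, a→k is +10, c→n is +11 — the shift increases by 1 each position. Letter i (0-indexed) is shifted by i+8, so successive shifts are 8, 9, 10, ….
Reversing it on ouygq: o−8=g, u−9=l, y−10=o, g−11=v, q−12=e.

glove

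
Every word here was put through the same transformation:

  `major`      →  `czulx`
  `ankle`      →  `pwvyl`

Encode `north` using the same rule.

The output letters match the input read backwards, each shifted +11: major reversed is rojam. The word is reversed, then every letter is shifted forward by 11.
On north: reverse → htron; then shift: h+11=s, t+11=e, r+11=c, o+11=z, n+11=y.

seczy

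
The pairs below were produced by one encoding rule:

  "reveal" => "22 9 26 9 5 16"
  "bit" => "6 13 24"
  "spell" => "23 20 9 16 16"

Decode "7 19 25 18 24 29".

county

r is letter #18 and maps to 22: an offset of 4. Each letter is replaced by its alphabet position (a=1..z=26) + 4.
Reversing it on 7 19 25 18 24 29: 7→(7−4)÷1=3=c, 19→(19−4)÷1=15=o, 25→(25−4)÷1=21=u, 18→(18−4)÷1=14=n, 24→(24−4)÷1=20=t, 29→(29−4)÷1=25=y.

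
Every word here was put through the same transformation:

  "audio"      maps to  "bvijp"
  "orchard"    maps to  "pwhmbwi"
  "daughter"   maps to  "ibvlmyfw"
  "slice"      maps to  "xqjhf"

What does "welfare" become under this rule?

The shift depends on letter class: consonant d→i is +5, but vowel a→b is +1. The rule splits by letter class: vowels +1, consonants +5.
For welfare: w(cons)+5=b, e(vowel)+1=f, l(cons)+5=q, f(cons)+5=k, a(vowel)+1=b, r(cons)+5=w, e(vowel)+1=f.

bfqkbwf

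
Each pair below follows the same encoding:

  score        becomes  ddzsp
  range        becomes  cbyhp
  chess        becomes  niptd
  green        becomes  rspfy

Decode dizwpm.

Shifts by position in score: pos 0: s→d (+11), pos 1: c→d (+1), pos 2: o→z (+11), pos 3: r→s (+1) — repeating every 2. It's a Vigenère-style cipher with numeric key [11,1]: position i shifts by key[i mod 2].
Reversing it on dizwpm: d−11=s, i−1=h, z−11=o, w−1=v, p−11=e, m−1=l.

shovel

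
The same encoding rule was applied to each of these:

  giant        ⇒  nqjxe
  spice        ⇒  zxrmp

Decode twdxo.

In giant: g→n is +7, i→q is +8, a→j is +9, n→x is +10 — the shift increases by 1 each position. The shift increases by 1 at each position, starting from +7: 7, 8, 9, ….
Decoding twdxo: t−7=m, w−8=o, d−9=u, x−10=n, o−11=d.

mound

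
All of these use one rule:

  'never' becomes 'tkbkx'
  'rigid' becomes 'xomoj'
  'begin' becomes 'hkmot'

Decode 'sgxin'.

It's a constant shift of +6 (ROT6).
Decoding sgxin: s−6=m, g−6=a, x−6=r, i−6=c, n−6=h.

march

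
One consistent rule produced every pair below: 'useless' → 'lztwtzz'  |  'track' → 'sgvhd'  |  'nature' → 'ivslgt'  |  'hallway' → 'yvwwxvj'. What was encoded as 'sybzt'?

u(20)→l(11) and s(18)→z(25) fit y≡19x+21 (mod 26); the inverse of 19 mod 26 is 11. This is an affine cipher: with a=0,…,z=25, each position x becomes (19x+21) mod 26.
Reversing it on sybzt: s(18)→11·(18−21)≡19=t; y(24)→11·(24−21)≡7=h; b(1)→11·(1−21)≡14=o; z(25)→11·(25−21)≡18=s; t(19)→11·(19−21)≡4=e (all mod 26).

those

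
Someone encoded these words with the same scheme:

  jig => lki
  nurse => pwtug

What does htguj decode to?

fresh

Compare letters: j→l is +2, i→k is +2, g→i is +2 — a constant shift. Every letter moves 2 places later in the alphabet, wrapping around z→a.
Decoding htguj: h−2=f, t−2=r, g−2=e, u−2=s, j−2=h.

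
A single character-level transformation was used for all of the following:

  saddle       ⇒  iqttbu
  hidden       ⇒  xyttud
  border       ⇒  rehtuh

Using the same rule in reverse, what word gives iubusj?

Compare letters: s→i is +16, a→q is +16, d→t is +16 — a constant shift. Each letter is shifted forward by 16 in the alphabet (a Caesar shift of +16).
Reversing it on iubusj: i−16=s, u−16=e, b−16=l, u−16=e, s−16=c, j−16=t.

select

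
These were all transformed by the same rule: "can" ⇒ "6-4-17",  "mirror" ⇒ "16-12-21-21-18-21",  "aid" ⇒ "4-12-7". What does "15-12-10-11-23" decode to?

light

c is letter #3 and maps to 6: an offset of 3. The number is (letter's place in the alphabet, a=1) + 3.
Decoding 15-12-10-11-23: 15→(15−3)÷1=12=l, 12→(12−3)÷1=9=i, 10→(10−3)÷1=7=g, 11→(11−3)÷1=8=h, 23→(23−3)÷1=20=t.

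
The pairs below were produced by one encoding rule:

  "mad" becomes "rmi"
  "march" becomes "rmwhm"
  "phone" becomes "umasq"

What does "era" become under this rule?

The shift depends on letter class: consonant m→r is +5, but vowel a→m is +12. Two shifts are in play — +12 for a/e/i/o/u, +5 for every other letter.
On era: e(vowel)+12=q, r(cons)+5=w, a(vowel)+12=m.

qwm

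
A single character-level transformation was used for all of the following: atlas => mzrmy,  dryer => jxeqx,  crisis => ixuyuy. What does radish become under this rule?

The rule splits by letter class: vowels +12, consonants +6.
For radish: r(cons)+6=x, a(vowel)+12=m, d(cons)+6=j, i(vowel)+12=u, s(cons)+6=y, h(cons)+6=n.

xmjuyn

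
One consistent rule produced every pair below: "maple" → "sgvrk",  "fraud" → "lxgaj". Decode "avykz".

It's a constant shift of +6 (ROT6).
Undoing it on avykz: a−6=u, v−6=p, y−6=s, k−6=e, z−6=t.

upset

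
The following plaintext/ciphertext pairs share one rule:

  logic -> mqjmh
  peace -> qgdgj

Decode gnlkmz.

flight

In logic: l→m is +1, o→q is +2, g→j is +3, i→m is +4 — the shift increases by 1 each position. The shift increases by 1 at each position, starting from +1: 1, 2, 3, ….
Reversing it on gnlkmz: g−1=f, n−2=l, l−3=i, k−4=g, m−5=h, z−6=t.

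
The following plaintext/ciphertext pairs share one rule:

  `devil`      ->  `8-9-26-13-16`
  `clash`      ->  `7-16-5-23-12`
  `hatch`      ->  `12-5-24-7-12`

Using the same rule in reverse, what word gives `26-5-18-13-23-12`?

vanish

d is letter #4 and maps to 8: an offset of 4. Letters become their 1-based position plus 4 (so a→5, b→6, …).
Reversing it on 26-5-18-13-23-12: 26→(26−4)÷1=22=v, 5→(5−4)÷1=1=a, 18→(18−4)÷1=14=n, 13→(13−4)÷1=9=i, 23→(23−4)÷1=19=s, 12→(12−4)÷1=8=h.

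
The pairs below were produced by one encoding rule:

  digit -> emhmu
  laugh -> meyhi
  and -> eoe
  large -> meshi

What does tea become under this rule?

uie

The rule splits by letter class: vowels +4, consonants +1.
Applying it to tea: t(cons)+1=u, e(vowel)+4=i, a(vowel)+4=e.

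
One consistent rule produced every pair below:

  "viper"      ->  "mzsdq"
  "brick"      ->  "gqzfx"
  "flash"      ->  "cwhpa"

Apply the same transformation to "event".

v(21)→m(12) and i(8)→z(25) fit y≡25x+7 (mod 26); the inverse of 25 mod 26 is 25. This is an affine cipher: with a=0,…,z=25, each position x becomes (25x+7) mod 26.
For event: e(4)→25·4+7≡3=d; v(21)→25·21+7≡12=m; e(4)→25·4+7≡3=d; n(13)→25·13+7≡20=u; t(19)→25·19+7≡14=o (all mod 26).

dmduo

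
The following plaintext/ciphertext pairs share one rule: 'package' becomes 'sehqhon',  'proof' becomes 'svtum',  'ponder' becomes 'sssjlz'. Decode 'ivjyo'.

In package: p→s is +3, a→e is +4, c→h is +5, k→q is +6 — the shift increases by 1 each position. The shift increases by 1 at each position, starting from +3: 3, 4, 5, ….
Reversing it on ivjyo: i−3=f, v−4=r, j−5=e, y−6=s, o−7=h.

fresh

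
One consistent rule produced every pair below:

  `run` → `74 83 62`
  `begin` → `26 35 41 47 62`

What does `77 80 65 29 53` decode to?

The formula is n = 3×(alphabet index, a=1) + 20.
Reversing it on 77 80 65 29 53: 77→(77−20)÷3=19=s, 80→(80−20)÷3=20=t, 65→(65−20)÷3=15=o, 29→(29−20)÷3=3=c, 53→(53−20)÷3=11=k.

stock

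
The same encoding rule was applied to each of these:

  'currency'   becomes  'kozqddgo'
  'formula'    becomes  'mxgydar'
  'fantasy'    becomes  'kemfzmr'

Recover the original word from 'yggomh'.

The output letters match the input read backwards, each shifted +12: currency reversed is ycnerruc. The word is reversed, then every letter is shifted forward by 12.
Decoding yggomh: shift back: y−12=m, g−12=u, g−12=u, o−12=c, m−12=a, h−12=v → muucav; then reverse → vacuum.

vacuum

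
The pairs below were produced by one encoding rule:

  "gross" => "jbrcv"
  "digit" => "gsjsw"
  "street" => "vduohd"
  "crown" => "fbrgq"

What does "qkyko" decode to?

Shifts by position in gross: pos 0: g→j (+3), pos 1: r→b (+10), pos 2: o→r (+3), pos 3: s→c (+10) — repeating every 2. The shifts repeat in a cycle of length 2: positions 0,1,… shift by +3, +10, then the pattern repeats.
Undoing it on qkyko: q−3=n, k−10=a, y−3=v, k−10=a, o−3=l.

naval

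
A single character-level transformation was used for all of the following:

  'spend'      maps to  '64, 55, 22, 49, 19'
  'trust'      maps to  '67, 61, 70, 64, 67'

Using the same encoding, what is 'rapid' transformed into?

61, 10, 55, 34, 19

s(#19)→64 and p(#16)→55: differences scale by 3, so n = 3·pos + 7. The formula is n = 3×(alphabet index, a=1) + 7.
On rapid: r=18→61, a=1→10, p=16→55, i=9→34, d=4→19.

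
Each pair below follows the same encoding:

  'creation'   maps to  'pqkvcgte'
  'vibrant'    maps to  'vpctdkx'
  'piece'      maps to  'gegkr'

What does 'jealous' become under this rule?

Read the word backwards and shift each letter +2.
Applying it to jealous: reverse → suolaej; then shift: s+2=u, u+2=w, o+2=q, l+2=n, a+2=c, e+2=g, j+2=l.

uwqncgl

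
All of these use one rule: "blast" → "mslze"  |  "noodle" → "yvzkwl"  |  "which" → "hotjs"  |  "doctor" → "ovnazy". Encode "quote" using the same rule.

Shifts by position in blast: pos 0: b→m (+11), pos 1: l→s (+7), pos 2: a→l (+11), pos 3: s→z (+7) — repeating every 2. It's a Vigenère-style cipher with numeric key [11,7]: position i shifts by key[i mod 2].
For quote: q+11=b, u+7=b, o+11=z, t+7=a, e+11=p.

bbzap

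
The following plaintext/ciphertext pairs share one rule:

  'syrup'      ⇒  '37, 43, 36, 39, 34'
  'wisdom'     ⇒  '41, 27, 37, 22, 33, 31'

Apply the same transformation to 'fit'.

s is letter #19 and maps to 37: an offset of 18. Letters become their 1-based position plus 18 (so a→19, b→20, …).
On fit: f=6→24, i=9→27, t=20→38.

24, 27, 38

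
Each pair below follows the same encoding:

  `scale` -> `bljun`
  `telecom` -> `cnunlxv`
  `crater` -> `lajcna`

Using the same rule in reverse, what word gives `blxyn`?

scope

It's a constant shift of +9 (ROT9).
Undoing it on blxyn: b−9=s, l−9=c, x−9=o, y−9=p, n−9=e.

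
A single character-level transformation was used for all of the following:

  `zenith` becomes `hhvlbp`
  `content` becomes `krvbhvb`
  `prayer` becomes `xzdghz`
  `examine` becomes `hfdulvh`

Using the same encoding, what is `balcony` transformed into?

jdtkrvg

The shift depends on letter class: consonant z→h is +8, but vowel e→h is +3. Two shifts are in play — +3 for a/e/i/o/u, +8 for every other letter.
Applying it to balcony: b(cons)+8=j, a(vowel)+3=d, l(cons)+8=t, c(cons)+8=k, o(vowel)+3=r, n(cons)+8=v, y(cons)+8=g.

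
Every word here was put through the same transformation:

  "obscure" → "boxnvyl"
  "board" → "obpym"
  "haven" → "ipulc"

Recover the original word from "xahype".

o(14)→b(1) and b(1)→o(14) fit y≡25x+15 (mod 26); the inverse of 25 mod 26 is 25. This is an affine cipher: with a=0,…,z=25, each position x becomes (25x+15) mod 26.
Decoding xahype: x(23)→25·(23−15)≡18=s; a(0)→25·(0−15)≡15=p; h(7)→25·(7−15)≡8=i; y(24)→25·(24−15)≡17=r; p(15)→25·(15−15)≡0=a; e(4)→25·(4−15)≡11=l (all mod 26).

spiral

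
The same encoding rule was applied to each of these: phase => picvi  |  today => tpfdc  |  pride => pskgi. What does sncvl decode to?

smash

In phase: p→p is +0, h→i is +1, a→c is +2, s→v is +3 — the shift increases by 1 each position. Letter i (0-indexed) is shifted by i+0, so successive shifts are 0, 1, 2, ….
Decoding sncvl: s−0=s, n−1=m, c−2=a, v−3=s, l−4=h.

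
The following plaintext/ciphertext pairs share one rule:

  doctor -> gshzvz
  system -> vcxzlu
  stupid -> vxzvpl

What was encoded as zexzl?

In doctor: d→g is +3, o→s is +4, c→h is +5, t→z is +6 — the shift increases by 1 each position. Each letter shifts forward by (position + 3), i.e. 3, 4, 5, … — the shift grows by one for each successive letter.
Reversing it on zexzl: z−3=w, e−4=a, x−5=s, z−6=t, l−7=e.

waste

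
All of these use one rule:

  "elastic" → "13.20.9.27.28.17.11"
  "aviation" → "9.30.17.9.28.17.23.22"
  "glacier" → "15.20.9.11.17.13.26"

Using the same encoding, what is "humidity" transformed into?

Each letter is replaced by its alphabet position (a=1..z=26) + 8.
For humidity: h=8→16, u=21→29, m=13→21, i=9→17, d=4→12, i=9→17, t=20→28, y=25→33.

16.29.21.17.12.17.28.33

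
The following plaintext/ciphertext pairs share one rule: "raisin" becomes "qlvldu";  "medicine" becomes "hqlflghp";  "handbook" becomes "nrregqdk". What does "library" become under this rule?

The output letters match the input read backwards, each shifted +3: raisin reversed is nisiar. Read the word backwards and shift each letter +3.
On library: reverse → yrarbil; then shift: y+3=b, r+3=u, a+3=d, r+3=u, b+3=e, i+3=l, l+3=o.

buduelo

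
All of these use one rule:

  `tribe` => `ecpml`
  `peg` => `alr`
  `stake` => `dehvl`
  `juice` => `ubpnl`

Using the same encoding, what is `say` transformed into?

Two shifts are in play — +7 for a/e/i/o/u, +11 for every other letter.
Applying it to say: s(cons)+11=d, a(vowel)+7=h, y(cons)+11=j.

dhj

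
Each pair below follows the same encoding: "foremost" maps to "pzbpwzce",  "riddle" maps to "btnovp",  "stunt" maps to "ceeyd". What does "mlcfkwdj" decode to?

Shifts by position in foremost: pos 0: f→p (+10), pos 1: o→z (+11), pos 2: r→b (+10), pos 3: e→p (+11) — repeating every 2. A repeating key of period 2 is used — shifts +10, +11 over and over.
Reversing it on mlcfkwdj: m−10=c, l−11=a, c−10=s, f−11=u, k−10=a, w−11=l, d−10=t, j−11=y.

casualty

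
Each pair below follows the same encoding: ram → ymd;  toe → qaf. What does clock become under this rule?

Read the word backwards and shift each letter +12.
For clock: reverse → kcolc; then shift: k+12=w, c+12=o, o+12=a, l+12=x, c+12=o.

woaxo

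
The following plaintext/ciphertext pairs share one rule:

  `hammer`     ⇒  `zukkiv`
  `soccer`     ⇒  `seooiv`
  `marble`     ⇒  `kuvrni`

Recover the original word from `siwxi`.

seize

h(7)→z(25) and a(0)→u(20) fit y≡23x+20 (mod 26); the inverse of 23 mod 26 is 17. This is an affine cipher: with a=0,…,z=25, each position x becomes (23x+20) mod 26.
Decoding siwxi: s(18)→17·(18−20)≡18=s; i(8)→17·(8−20)≡4=e; w(22)→17·(22−20)≡8=i; x(23)→17·(23−20)≡25=z; i(8)→17·(8−20)≡4=e (all mod 26).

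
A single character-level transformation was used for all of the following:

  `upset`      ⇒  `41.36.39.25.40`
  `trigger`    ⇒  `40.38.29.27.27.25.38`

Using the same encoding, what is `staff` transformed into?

u is letter #21 and maps to 41: an offset of 20. The number is (letter's place in the alphabet, a=1) + 20.
On staff: s=19→39, t=20→40, a=1→21, f=6→26, f=6→26.

39.40.21.26.26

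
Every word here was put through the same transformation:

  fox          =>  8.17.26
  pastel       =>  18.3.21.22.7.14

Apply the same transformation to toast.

f is letter #6 and maps to 8: an offset of 2. Letters become their 1-based position plus 2 (so a→3, b→4, …).
For toast: t=20→22, o=15→17, a=1→3, s=19→21, t=20→22.

22.17.3.21.22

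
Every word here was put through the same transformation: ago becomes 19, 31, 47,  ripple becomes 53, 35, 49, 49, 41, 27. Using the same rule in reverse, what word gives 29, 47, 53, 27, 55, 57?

The formula is n = 2×(alphabet index, a=1) + 17.
Decoding 29, 47, 53, 27, 55, 57: 29→(29−17)÷2=6=f, 47→(47−17)÷2=15=o, 53→(53−17)÷2=18=r, 27→(27−17)÷2=5=e, 55→(55−17)÷2=19=s, 57→(57−17)÷2=20=t.

forest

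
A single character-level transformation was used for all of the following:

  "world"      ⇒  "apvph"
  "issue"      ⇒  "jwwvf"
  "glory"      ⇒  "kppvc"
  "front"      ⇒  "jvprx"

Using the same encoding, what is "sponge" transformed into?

wtprkf

The shift depends on letter class: consonant w→a is +4, but vowel o→p is +1. Two shifts are in play — +1 for a/e/i/o/u, +4 for every other letter.
Applying it to sponge: s(cons)+4=w, p(cons)+4=t, o(vowel)+1=p, n(cons)+4=r, g(cons)+4=k, e(vowel)+1=f.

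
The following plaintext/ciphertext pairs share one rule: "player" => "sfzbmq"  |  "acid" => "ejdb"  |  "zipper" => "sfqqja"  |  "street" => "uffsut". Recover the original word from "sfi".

her

Read the word backwards and shift each letter +1.
Reversing it on sfi: shift back: s−1=r, f−1=e, i−1=h → reh; then reverse → her.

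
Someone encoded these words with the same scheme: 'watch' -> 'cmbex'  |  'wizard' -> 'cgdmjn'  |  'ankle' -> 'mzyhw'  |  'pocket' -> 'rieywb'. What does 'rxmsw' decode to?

w(22)→c(2) and a(0)→m(12) fit y≡9x+12 (mod 26); the inverse of 9 mod 26 is 3. Each letter's alphabet position (a=0..z=25) is mapped through 9·x+12 mod 26 — an affine cipher.
Decoding rxmsw: r(17)→3·(17−12)≡15=p; x(23)→3·(23−12)≡7=h; m(12)→3·(12−12)≡0=a; s(18)→3·(18−12)≡18=s; w(22)→3·(22−12)≡4=e (all mod 26).

phase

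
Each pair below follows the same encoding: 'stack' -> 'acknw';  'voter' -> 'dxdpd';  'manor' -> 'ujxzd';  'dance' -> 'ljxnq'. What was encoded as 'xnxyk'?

penny

In stack: s→a is +8, t→c is +9, a→k is +10, c→n is +11 — the shift increases by 1 each position. Letter i (0-indexed) is shifted by i+8, so successive shifts are 8, 9, 10, ….
Reversing it on xnxyk: x−8=p, n−9=e, x−10=n, y−11=n, k−12=y.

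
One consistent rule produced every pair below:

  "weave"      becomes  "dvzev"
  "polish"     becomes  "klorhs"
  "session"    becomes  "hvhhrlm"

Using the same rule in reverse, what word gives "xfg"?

Each pair mirrors across the alphabet (w↔d, e↔v, a↔z): positions sum to 25. This is the alphabet-reversal cipher (Atbash): a becomes z, b becomes y, etc.
Decoding xfg: x↔c, f↔u, g↔t.

cut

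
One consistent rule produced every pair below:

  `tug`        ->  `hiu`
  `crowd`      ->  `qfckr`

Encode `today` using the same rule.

hcrom

Every letter moves 14 places later in the alphabet, wrapping around z→a.
For today: t+14=h, o+14=c, d+14=r, a+14=o, y+14=m.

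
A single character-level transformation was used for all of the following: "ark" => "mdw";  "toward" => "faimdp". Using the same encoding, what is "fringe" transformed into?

rduzsq

Compare letters: a→m is +12, r→d is +12, k→w is +12 — a constant shift. This is a Caesar cipher with shift 12.
On fringe: f+12=r, r+12=d, i+12=u, n+12=z, g+12=s, e+12=q.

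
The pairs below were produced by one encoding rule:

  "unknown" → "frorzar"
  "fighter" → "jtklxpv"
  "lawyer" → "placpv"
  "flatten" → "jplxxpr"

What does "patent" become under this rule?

tlxprx

The shift depends on letter class: consonant n→r is +4, but vowel u→f is +11. The rule splits by letter class: vowels +11, consonants +4.
Applying it to patent: p(cons)+4=t, a(vowel)+11=l, t(cons)+4=x, e(vowel)+11=p, n(cons)+4=r, t(cons)+4=x.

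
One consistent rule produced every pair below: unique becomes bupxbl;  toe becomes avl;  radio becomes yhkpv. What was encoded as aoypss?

Compare letters: u→b is +7, n→u is +7, i→p is +7 — a constant shift. It's a constant shift of +7 (ROT7).
Reversing it on aoypss: a−7=t, o−7=h, y−7=r, p−7=i, s−7=l, s−7=l.

thrill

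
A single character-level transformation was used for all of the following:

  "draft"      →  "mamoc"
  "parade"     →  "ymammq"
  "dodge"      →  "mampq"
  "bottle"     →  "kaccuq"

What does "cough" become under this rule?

Vowels shift forward by 12 and consonants shift forward by 9.
For cough: c(cons)+9=l, o(vowel)+12=a, u(vowel)+12=g, g(cons)+9=p, h(cons)+9=q.

lagpq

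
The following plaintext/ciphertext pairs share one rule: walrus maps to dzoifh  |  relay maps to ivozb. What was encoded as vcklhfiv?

exposure

Each pair mirrors across the alphabet (w↔d, a↔z, l↔o): positions sum to 25. Letters are reflected about the middle of the alphabet (position → 25−position): Atbash.
Decoding vcklhfiv: v↔e, c↔x, k↔p, l↔o, h↔s, f↔u, i↔r, v↔e.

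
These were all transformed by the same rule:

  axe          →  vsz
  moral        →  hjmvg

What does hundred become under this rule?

cpiymzy

Compare letters: a→v is +21, x→s is +21, e→z is +21 — a constant shift. This is a Caesar cipher with shift 21.
Applying it to hundred: h+21=c, u+21=p, n+21=i, d+21=y, r+21=m, e+21=z, d+21=y.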